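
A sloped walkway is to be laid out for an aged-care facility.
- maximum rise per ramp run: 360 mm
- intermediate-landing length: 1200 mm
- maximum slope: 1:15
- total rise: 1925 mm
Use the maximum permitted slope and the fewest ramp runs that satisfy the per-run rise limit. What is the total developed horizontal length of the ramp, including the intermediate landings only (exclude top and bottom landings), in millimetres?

At most 360 each: 1925/360 = 5.35, giving 6 ramp runs. That means 5 intermediate landings.
Horizontal run for 1925 mm of rise at 1:15 is 1925 × 15 = 28875 mm.
Intermediate landings: 5 × 1200 = 6000 mm.
Developed length = 28875 + 6000 = 34875 mm.

34875 mm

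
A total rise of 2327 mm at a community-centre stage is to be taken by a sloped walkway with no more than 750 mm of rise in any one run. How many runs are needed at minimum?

4 runs

At most 750 each: 2327/750 = 3.10, giving 4 ramp runs.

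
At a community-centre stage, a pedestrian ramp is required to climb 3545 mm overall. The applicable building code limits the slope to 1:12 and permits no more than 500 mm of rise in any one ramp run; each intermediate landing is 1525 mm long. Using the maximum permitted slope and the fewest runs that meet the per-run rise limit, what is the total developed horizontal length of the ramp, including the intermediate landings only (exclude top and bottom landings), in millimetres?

53215 mm

3545 / 500 = 7.09, so 8 ramp runs are needed. That means 7 intermediate landings.
Horizontal run for 3545 mm of rise at 1:12 is 3545 × 12 = 42540 mm.
Intermediate landings: 7 × 1525 = 10675 mm.
Total developed length = 42540 + 10675 = 53215 mm.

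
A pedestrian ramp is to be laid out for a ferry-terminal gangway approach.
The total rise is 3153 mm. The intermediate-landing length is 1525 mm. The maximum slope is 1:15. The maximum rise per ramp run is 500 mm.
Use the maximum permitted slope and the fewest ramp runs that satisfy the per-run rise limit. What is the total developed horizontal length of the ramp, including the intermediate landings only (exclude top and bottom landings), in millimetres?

56445 mm

3153 / 500 = 6.31, so 7 ramp runs are needed. That means 6 intermediate landings.
Ramp run (horizontal) at 1:15: 3153 × 15 = 47295 mm.
6 intermediate landings contribute 6 × 1525 = 9150 mm.
Total developed length = 47295 + 9150 = 56445 mm.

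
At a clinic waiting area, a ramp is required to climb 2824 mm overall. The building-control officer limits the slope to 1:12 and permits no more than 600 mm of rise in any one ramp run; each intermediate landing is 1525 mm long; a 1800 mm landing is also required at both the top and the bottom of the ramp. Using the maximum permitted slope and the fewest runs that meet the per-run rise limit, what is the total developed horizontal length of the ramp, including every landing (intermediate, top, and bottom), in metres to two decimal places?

⌈2824/600⌉ = 5 ramp runs. That means 4 intermediate landings.
Horizontal run for 2824 mm of rise at 1:12 is 2824 × 12 = 33888 mm.
Intermediate landings: 4 × 1525 = 6100 mm.
Top and bottom landings: 2 × 1800 = 3600 mm.
Total = 33888 + 6100 + 3600 = 43588 mm.
= 43.59 m.

43.59 m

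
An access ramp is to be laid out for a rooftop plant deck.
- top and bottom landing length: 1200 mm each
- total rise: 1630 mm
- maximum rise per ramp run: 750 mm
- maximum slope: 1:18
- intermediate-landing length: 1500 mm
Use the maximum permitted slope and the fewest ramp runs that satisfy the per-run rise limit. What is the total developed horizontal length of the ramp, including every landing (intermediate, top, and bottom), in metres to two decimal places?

34.74 m

⌈1630/750⌉ = 3 ramp runs. That means 2 intermediate landings.
Ramp run (horizontal) at 1:18: 1630 × 18 = 29340 mm.
2 intermediate landings contribute 2 × 1500 = 3000 mm.
Top and bottom landings: 2 × 1200 = 2400 mm.
Total = 29340 + 3000 + 2400 = 34740 mm.
= 34.74 m.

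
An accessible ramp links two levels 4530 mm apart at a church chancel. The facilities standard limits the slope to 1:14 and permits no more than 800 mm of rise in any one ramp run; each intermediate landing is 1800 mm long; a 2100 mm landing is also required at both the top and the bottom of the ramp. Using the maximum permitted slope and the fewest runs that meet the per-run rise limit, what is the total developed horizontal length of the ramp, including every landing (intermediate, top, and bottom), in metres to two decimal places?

4530 / 800 = 5.662 → round up to 6 ramp runs. That means 5 intermediate landings.
Ramp run (horizontal) at 1:14: 4530 × 14 = 63420 mm.
5 intermediate landings contribute 5 × 1800 = 9000 mm.
Top and bottom landings: 2 × 2100 = 4200 mm.
Total = 63420 + 9000 + 4200 = 76620 mm.
= 76.62 m.

76.62 m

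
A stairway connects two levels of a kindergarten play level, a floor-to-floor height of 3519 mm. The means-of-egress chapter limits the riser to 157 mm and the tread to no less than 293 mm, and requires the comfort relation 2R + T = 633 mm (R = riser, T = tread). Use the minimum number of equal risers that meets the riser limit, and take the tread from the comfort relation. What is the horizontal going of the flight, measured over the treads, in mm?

7194 mm

⌈3519/157⌉ = 23 risers.
R = 3519 ÷ 23 = 153 mm.
From 2R + T = 633: T = 633 − 306 = 327 mm.
23 risers give 22 treads; going = 22 × 327 = 7194 mm.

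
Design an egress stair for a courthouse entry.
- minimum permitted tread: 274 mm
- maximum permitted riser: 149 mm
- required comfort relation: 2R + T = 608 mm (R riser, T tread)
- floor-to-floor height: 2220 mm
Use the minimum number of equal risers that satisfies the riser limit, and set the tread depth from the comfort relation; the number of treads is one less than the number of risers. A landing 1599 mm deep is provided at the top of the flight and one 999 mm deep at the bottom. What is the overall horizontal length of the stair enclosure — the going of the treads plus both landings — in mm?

6966 mm

2220 / 149 = 14.90, so 15 risers are needed.
Riser R = 2220 / 15 = 148 mm, within the 149 mm limit.
Tread T = 608 − 2 × 148 = 312 mm (≥ 274 mm).
Going = (15 − 1) × 312 = 4368 mm.
Add landings: 4368 + 1599 + 999 = 6966 mm.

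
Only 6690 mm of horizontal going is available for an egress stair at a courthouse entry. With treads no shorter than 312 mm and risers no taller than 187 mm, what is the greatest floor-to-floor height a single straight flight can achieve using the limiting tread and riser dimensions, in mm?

Treads that fit: ⌊6690 / 312⌋ = 21.
Risers = treads + 1 = 22.
Maximum height = 22 × 187 = 4114 mm.

4114 mm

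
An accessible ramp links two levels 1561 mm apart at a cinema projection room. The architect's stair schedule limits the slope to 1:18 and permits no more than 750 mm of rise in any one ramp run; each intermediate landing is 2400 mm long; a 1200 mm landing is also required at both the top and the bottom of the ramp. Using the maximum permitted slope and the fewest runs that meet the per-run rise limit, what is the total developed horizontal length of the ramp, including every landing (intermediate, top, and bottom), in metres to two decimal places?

35.30 m

1561 / 750 = 2.08, so 3 ramp runs are needed. That means 2 intermediate landings.
Ramp run (horizontal) at 1:18: 1561 × 18 = 28098 mm.
2 intermediate landings contribute 2 × 2400 = 4800 mm.
Top and bottom landings: 2 × 1200 = 2400 mm.
Total = 28098 + 4800 + 2400 = 35298 mm.
= 35.30 m.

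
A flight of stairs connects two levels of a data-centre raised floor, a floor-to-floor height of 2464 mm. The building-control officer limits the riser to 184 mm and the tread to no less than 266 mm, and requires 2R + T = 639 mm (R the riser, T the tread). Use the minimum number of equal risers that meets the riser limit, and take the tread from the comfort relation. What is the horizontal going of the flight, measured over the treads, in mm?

3731 mm

⌈2464/184⌉ = 14 risers.
Riser R = 2464 / 14 = 176 mm, within the 184 mm limit.
Tread T = 639 − 2 × 176 = 287 mm (≥ 266 mm).
14 risers give 13 treads; going = 13 × 287 = 3731 mm.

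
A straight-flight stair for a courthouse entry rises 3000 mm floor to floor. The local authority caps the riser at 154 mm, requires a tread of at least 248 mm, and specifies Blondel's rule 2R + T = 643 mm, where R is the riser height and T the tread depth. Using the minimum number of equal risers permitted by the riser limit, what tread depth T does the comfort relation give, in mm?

3000 / 154 = 19.481 → round up to 20 risers.
R = 3000 ÷ 20 = 150 mm.
T = 643 − 2·150 = 343 mm, which satisfies the 248 mm minimum.

343 mm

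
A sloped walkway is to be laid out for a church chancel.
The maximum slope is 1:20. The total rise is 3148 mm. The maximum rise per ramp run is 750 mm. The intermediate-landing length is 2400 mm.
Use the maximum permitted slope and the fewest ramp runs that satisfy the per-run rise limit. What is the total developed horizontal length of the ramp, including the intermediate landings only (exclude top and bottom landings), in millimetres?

72560 mm

3148 / 750 = 4.197 → round up to 5 ramp runs. That means 4 intermediate landings.
Horizontal run for 3148 mm of rise at 1:20 is 3148 × 20 = 62960 mm.
Intermediate landings: 4 × 2400 = 9600 mm.
Total developed length = 62960 + 9600 = 72560 mm.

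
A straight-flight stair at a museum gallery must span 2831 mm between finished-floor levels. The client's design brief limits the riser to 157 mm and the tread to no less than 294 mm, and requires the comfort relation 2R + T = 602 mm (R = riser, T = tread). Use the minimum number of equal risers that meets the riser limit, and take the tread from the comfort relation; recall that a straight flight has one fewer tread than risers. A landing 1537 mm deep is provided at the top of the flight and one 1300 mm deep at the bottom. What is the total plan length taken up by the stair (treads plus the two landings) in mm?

2831 / 157 = 18.032 → round up to 19 risers.
Riser R = 2831 / 19 = 149 mm, within the 157 mm limit.
Tread T = 602 − 2 × 149 = 304 mm (≥ 294 mm).
Going = (19 − 1) × 304 = 5472 mm.
Add landings: 5472 + 1537 + 1300 = 8309 mm.

8309 mm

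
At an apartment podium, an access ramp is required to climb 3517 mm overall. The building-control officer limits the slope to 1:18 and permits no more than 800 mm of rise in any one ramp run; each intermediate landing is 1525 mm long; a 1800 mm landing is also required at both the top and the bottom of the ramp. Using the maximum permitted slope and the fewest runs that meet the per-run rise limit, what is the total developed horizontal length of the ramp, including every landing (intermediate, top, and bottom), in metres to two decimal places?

At most 800 each: 3517/800 = 4.40, giving 5 ramp runs. That means 4 intermediate landings.
Ramp run (horizontal) at 1:18: 3517 × 18 = 63306 mm.
4 intermediate landings contribute 4 × 1525 = 6100 mm.
Top and bottom landings: 2 × 1800 = 3600 mm.
Total = 63306 + 6100 + 3600 = 73006 mm.
= 73.01 m.

73.01 m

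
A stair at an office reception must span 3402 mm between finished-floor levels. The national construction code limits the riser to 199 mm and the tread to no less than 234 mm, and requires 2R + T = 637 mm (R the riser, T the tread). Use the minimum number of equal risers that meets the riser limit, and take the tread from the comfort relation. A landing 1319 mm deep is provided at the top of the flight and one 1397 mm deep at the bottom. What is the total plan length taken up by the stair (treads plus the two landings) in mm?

At most 199 each: 3402/199 = 17.10, giving 18 risers.
Each riser is 3402/18 = 189 mm (≤ 199 mm).
T = 637 − 2·189 = 259 mm, which satisfies the 234 mm minimum.
18 risers give 17 treads; going = 17 × 259 = 4403 mm.
Add landings: 4403 + 1319 + 1397 = 7119 mm.

7119 mm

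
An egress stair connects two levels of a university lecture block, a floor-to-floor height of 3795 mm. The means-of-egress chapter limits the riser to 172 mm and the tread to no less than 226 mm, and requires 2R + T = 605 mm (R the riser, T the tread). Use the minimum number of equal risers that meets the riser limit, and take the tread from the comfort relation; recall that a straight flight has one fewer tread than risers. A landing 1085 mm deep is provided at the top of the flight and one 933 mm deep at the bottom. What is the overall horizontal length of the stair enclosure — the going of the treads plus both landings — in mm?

8068 mm

3795 / 172 = 22.06, so 23 risers are needed.
Each riser is 3795/23 = 165 mm (≤ 172 mm).
T = 605 − 2·165 = 275 mm, which satisfies the 226 mm minimum.
Going = (23 − 1) × 275 = 6050 mm.
Add landings: 6050 + 1085 + 933 = 8068 mm.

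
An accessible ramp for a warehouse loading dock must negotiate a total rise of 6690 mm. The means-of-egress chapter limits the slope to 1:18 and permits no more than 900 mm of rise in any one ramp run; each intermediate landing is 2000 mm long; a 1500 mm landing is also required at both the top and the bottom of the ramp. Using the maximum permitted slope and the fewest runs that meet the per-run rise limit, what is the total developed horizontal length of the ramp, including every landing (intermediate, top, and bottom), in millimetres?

⌈6690/900⌉ = 8 ramp runs. That means 7 intermediate landings.
Ramp run (horizontal) at 1:18: 6690 × 18 = 120420 mm.
Intermediate landings: 7 × 2000 = 14000 mm.
Top and bottom landings: 2 × 1500 = 3000 mm.
Total = 120420 + 14000 + 3000 = 137420 mm.

137420 mm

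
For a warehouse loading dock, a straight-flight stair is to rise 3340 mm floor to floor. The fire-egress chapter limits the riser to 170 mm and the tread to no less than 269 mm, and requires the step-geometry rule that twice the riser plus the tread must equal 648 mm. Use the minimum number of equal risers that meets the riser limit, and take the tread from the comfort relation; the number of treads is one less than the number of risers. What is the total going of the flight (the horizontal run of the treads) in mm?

5966 mm

At most 170 each: 3340/170 = 19.65, giving 20 risers.
Riser R = 3340 / 20 = 167 mm, within the 170 mm limit.
From 2R + T = 648: T = 648 − 334 = 314 mm.
Treads = 20 − 1 = 19; going = 19 × 314 = 5966 mm.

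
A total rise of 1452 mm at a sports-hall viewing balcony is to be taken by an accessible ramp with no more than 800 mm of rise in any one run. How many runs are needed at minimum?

At most 800 each: 1452/800 = 1.81, giving 2 ramp runs.

2 runs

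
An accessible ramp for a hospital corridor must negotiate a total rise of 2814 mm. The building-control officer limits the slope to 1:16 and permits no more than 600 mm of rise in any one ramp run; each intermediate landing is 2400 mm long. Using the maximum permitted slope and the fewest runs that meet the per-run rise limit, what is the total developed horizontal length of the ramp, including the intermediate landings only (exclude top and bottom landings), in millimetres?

54624 mm

At most 600 each: 2814/600 = 4.69, giving 5 ramp runs. That means 4 intermediate landings.
Ramp run (horizontal) at 1:16: 2814 × 16 = 45024 mm.
Intermediate landings: 4 × 2400 = 9600 mm.
Developed length = 45024 + 9600 = 54624 mm.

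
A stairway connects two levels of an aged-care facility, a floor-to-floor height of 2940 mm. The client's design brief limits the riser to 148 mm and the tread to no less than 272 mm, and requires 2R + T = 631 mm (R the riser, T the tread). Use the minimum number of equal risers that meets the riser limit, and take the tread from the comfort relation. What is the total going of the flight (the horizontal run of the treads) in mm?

6403 mm

⌈2940/148⌉ = 20 risers.
Each riser is 2940/20 = 147 mm (≤ 148 mm).
From 2R + T = 631: T = 631 − 294 = 337 mm.
Going = (20 − 1) × 337 = 6403 mm.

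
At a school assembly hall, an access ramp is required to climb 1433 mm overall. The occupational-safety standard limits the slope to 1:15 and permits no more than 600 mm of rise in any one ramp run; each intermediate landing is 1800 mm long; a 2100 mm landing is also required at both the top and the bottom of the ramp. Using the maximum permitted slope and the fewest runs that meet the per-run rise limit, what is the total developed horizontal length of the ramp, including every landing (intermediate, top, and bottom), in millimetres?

1433 / 600 = 2.388 → round up to 3 ramp runs. That means 2 intermediate landings.
Horizontal run for 1433 mm of rise at 1:15 is 1433 × 15 = 21495 mm.
2 intermediate landings contribute 2 × 1800 = 3600 mm.
Top and bottom landings: 2 × 2100 = 4200 mm.
Total = 21495 + 3600 + 4200 = 29295 mm.

29295 mm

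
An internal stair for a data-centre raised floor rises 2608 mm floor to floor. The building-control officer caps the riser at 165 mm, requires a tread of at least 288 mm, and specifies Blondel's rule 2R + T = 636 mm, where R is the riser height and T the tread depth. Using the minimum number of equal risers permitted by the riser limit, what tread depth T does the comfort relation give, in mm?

⌈2608/165⌉ = 16 risers.
Each riser is 2608/16 = 163 mm (≤ 165 mm).
From 2R + T = 636: T = 636 − 326 = 310 mm.

310 mm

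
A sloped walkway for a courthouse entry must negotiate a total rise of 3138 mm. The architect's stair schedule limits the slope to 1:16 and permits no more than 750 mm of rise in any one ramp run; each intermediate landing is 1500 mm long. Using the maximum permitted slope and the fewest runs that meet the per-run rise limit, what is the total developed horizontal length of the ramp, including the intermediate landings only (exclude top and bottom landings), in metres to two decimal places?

⌈3138/750⌉ = 5 ramp runs. That means 4 intermediate landings.
Ramp run (horizontal) at 1:16: 3138 × 16 = 50208 mm.
4 intermediate landings contribute 4 × 1500 = 6000 mm.
Total developed length = 50208 + 6000 = 56208 mm.
= 56.21 m.

56.21 m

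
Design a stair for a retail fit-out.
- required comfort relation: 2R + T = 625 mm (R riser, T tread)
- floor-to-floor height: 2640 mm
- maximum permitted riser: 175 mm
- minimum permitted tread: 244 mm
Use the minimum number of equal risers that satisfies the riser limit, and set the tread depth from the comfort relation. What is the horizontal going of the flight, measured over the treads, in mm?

4425 mm

2640 / 175 = 15.09, so 16 risers are needed.
Riser R = 2640 / 16 = 165 mm, within the 175 mm limit.
Tread T = 625 − 2 × 165 = 295 mm (≥ 244 mm).
Treads = 16 − 1 = 15; going = 15 × 295 = 4425 mm.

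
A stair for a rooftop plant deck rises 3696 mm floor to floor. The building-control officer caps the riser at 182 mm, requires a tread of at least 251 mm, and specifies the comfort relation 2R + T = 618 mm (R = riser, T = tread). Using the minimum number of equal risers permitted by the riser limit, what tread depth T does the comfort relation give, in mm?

At most 182 each: 3696/182 = 20.31, giving 21 risers.
Each riser is 3696/21 = 176 mm (≤ 182 mm).
From 2R + T = 618: T = 618 − 352 = 266 mm.

266 mm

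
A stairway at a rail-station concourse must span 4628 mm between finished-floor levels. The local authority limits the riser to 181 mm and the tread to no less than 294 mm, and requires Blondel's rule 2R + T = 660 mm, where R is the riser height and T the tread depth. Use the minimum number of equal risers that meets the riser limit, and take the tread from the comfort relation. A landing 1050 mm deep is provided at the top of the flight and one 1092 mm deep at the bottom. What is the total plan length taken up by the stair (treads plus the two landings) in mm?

⌈4628/181⌉ = 26 risers.
R = 4628 ÷ 26 = 178 mm.
Tread T = 660 − 2 × 178 = 304 mm (≥ 294 mm).
Going = (26 − 1) × 304 = 7600 mm.
Enclosure = 7600 + 1050 + 1092 = 9742 mm.

9742 mm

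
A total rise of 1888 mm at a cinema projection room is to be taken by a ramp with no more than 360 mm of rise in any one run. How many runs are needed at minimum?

At most 360 each: 1888/360 = 5.24, giving 6 ramp runs.

6 runs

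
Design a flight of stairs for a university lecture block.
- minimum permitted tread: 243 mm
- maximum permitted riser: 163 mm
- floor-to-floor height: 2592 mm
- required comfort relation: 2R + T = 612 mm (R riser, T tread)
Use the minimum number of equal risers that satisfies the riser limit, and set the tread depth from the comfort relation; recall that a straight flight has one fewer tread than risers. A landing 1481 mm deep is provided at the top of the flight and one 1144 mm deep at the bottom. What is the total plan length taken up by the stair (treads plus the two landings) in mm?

6945 mm

⌈2592/163⌉ = 16 risers.
Riser R = 2592 / 16 = 162 mm, within the 163 mm limit.
From 2R + T = 612: T = 612 − 324 = 288 mm.
Going = (16 − 1) × 288 = 4320 mm.
Add landings: 4320 + 1481 + 1144 = 6945 mm.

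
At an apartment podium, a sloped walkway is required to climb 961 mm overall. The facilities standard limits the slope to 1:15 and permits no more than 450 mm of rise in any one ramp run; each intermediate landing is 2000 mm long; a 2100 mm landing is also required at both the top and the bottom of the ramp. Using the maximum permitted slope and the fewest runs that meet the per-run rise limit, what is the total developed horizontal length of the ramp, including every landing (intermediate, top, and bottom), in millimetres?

22615 mm

⌈961/450⌉ = 3 ramp runs. That means 2 intermediate landings.
Horizontal run for 961 mm of rise at 1:15 is 961 × 15 = 14415 mm.
2 intermediate landings contribute 2 × 2000 = 4000 mm.
Top and bottom landings: 2 × 2100 = 4200 mm.
Total = 14415 + 4000 + 4200 = 22615 mm.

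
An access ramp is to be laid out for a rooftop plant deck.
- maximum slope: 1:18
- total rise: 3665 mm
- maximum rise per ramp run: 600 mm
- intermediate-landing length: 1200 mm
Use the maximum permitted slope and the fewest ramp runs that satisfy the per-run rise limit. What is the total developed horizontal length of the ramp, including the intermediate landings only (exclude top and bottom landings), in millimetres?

73170 mm

At most 600 each: 3665/600 = 6.11, giving 7 ramp runs. That means 6 intermediate landings.
Ramp run (horizontal) at 1:18: 3665 × 18 = 65970 mm.
Intermediate landings: 6 × 1200 = 7200 mm.
Developed length = 65970 + 7200 = 73170 mm.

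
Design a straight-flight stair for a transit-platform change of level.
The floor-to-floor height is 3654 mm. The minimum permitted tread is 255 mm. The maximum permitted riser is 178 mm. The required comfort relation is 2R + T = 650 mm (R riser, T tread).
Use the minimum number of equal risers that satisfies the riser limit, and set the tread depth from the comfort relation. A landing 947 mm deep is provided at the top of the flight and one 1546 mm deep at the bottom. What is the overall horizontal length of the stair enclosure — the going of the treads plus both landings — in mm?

⌈3654/178⌉ = 21 risers.
Each riser is 3654/21 = 174 mm (≤ 178 mm).
T = 650 − 2·174 = 302 mm, which satisfies the 255 mm minimum.
21 risers give 20 treads; going = 20 × 302 = 6040 mm.
Enclosure = 6040 + 947 + 1546 = 8533 mm.

8533 mm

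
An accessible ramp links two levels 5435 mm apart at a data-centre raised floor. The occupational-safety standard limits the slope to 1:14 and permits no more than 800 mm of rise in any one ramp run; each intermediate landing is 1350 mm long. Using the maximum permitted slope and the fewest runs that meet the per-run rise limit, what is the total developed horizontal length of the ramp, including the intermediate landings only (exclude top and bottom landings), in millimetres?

5435 / 800 = 6.794 → round up to 7 ramp runs. That means 6 intermediate landings.
Horizontal run for 5435 mm of rise at 1:14 is 5435 × 14 = 76090 mm.
Intermediate landings: 6 × 1350 = 8100 mm.
Developed length = 76090 + 8100 = 84190 mm.

84190 mm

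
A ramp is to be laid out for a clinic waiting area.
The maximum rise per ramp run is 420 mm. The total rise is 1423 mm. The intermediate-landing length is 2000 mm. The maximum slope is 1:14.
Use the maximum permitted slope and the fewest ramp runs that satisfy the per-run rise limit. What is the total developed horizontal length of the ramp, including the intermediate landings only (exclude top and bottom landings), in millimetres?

25922 mm

1423 / 420 = 3.39, so 4 ramp runs are needed. That means 3 intermediate landings.
Ramp run (horizontal) at 1:14: 1423 × 14 = 19922 mm.
3 intermediate landings contribute 3 × 2000 = 6000 mm.
Developed length = 19922 + 6000 = 25922 mm.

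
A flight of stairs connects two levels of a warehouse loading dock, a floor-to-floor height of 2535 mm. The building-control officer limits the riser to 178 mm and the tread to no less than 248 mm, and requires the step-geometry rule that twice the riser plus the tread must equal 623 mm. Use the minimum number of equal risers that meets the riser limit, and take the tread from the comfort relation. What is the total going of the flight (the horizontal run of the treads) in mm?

2535 / 178 = 14.24, so 15 risers are needed.
Riser R = 2535 / 15 = 169 mm, within the 178 mm limit.
T = 623 − 2·169 = 285 mm, which satisfies the 248 mm minimum.
Treads = 15 − 1 = 14; going = 14 × 285 = 3990 mm.

3990 mm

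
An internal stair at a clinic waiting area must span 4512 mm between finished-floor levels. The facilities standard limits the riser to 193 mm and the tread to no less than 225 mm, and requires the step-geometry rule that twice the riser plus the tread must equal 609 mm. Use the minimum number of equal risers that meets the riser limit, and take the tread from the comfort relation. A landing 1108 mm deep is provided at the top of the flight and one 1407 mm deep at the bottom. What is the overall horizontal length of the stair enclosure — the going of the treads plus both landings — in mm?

7874 mm

4512 / 193 = 23.378 → round up to 24 risers.
Riser R = 4512 / 24 = 188 mm, within the 193 mm limit.
Tread T = 609 − 2 × 188 = 233 mm (≥ 225 mm).
Treads = 24 − 1 = 23; going = 23 × 233 = 5359 mm.
Enclosure = 5359 + 1108 + 1407 = 7874 mm.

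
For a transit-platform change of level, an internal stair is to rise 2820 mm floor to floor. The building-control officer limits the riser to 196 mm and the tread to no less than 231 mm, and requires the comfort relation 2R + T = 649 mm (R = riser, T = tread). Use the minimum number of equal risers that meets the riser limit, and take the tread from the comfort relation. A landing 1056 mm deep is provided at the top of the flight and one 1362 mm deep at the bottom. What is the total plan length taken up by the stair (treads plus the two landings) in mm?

At most 196 each: 2820/196 = 14.39, giving 15 risers.
Riser R = 2820 / 15 = 188 mm, within the 196 mm limit.
From 2R + T = 649: T = 649 − 376 = 273 mm.
Treads = 15 − 1 = 14; going = 14 × 273 = 3822 mm.
Add landings: 3822 + 1056 + 1362 = 6240 mm.

6240 mm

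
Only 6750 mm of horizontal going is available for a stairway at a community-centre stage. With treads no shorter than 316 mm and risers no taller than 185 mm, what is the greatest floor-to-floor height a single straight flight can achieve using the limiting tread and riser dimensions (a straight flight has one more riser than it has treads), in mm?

Treads that fit: ⌊6750 / 316⌋ = 21.
Risers = treads + 1 = 22.
Maximum height = 22 × 185 = 4070 mm.

4070 mm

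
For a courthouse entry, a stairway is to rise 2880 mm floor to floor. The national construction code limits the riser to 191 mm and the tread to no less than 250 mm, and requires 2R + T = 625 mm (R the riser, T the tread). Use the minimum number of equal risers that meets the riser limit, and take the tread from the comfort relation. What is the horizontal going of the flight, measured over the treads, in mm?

3975 mm

At most 191 each: 2880/191 = 15.08, giving 16 risers.
R = 2880 ÷ 16 = 180 mm.
From 2R + T = 625: T = 625 − 360 = 265 mm.
Going = (16 − 1) × 265 = 3975 mm.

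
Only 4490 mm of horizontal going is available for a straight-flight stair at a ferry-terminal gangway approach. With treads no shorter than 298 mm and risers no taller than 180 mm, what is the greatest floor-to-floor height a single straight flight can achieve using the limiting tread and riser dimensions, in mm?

2880 mm

Treads that fit: ⌊4490 / 298⌋ = 15.
Risers = treads + 1 = 16.
Maximum height = 16 × 180 = 2880 mm.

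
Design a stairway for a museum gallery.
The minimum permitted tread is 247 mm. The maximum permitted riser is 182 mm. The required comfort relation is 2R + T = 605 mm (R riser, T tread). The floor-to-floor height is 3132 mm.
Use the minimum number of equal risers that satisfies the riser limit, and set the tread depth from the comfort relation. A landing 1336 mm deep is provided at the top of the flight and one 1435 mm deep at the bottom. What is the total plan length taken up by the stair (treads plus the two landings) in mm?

At most 182 each: 3132/182 = 17.21, giving 18 risers.
Each riser is 3132/18 = 174 mm (≤ 182 mm).
Tread T = 605 − 2 × 174 = 257 mm (≥ 247 mm).
Going = (18 − 1) × 257 = 4369 mm.
Add landings: 4369 + 1336 + 1435 = 7140 mm.

7140 mm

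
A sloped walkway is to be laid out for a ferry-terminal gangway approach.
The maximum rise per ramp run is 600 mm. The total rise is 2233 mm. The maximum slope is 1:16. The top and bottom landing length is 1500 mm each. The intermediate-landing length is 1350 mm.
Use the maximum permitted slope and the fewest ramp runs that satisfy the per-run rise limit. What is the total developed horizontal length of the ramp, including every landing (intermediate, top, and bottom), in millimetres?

⌈2233/600⌉ = 4 ramp runs. That means 3 intermediate landings.
Ramp run (horizontal) at 1:16: 2233 × 16 = 35728 mm.
3 intermediate landings contribute 3 × 1350 = 4050 mm.
Top and bottom landings: 2 × 1500 = 3000 mm.
Total = 35728 + 4050 + 3000 = 42778 mm.

42778 mm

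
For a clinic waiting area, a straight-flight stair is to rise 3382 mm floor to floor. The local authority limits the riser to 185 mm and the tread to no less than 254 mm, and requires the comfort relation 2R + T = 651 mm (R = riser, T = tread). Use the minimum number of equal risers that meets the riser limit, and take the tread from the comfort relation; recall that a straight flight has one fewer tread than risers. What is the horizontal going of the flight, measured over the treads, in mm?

3382 / 185 = 18.281 → round up to 19 risers.
R = 3382 ÷ 19 = 178 mm.
From 2R + T = 651: T = 651 − 356 = 295 mm.
19 risers give 18 treads; going = 18 × 295 = 5310 mm.

5310 mm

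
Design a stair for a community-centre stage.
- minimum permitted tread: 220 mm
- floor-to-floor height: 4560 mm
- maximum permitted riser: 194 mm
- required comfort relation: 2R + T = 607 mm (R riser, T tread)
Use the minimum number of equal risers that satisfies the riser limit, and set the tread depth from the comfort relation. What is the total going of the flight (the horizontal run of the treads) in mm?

5221 mm

⌈4560/194⌉ = 24 risers.
Riser R = 4560 / 24 = 190 mm, within the 194 mm limit.
Tread T = 607 − 2 × 190 = 227 mm (≥ 220 mm).
Treads = 24 − 1 = 23; going = 23 × 227 = 5221 mm.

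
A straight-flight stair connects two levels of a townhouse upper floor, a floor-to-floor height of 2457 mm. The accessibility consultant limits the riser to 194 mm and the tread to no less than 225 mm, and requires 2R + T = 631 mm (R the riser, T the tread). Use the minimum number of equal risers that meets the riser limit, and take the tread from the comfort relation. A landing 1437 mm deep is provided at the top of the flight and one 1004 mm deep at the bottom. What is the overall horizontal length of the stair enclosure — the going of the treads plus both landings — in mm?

⌈2457/194⌉ = 13 risers.
Each riser is 2457/13 = 189 mm (≤ 194 mm).
Tread T = 631 − 2 × 189 = 253 mm (≥ 225 mm).
Treads = 13 − 1 = 12; going = 12 × 253 = 3036 mm.
Enclosure = 3036 + 1437 + 1004 = 5477 mm.

5477 mm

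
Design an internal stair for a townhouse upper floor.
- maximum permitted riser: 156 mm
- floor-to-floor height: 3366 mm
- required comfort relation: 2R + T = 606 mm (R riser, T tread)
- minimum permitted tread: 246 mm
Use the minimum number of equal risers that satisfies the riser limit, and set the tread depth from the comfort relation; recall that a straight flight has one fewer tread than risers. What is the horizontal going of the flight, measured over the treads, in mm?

6300 mm

3366 / 156 = 21.58, so 22 risers are needed.
Each riser is 3366/22 = 153 mm (≤ 156 mm).
From 2R + T = 606: T = 606 − 306 = 300 mm.
Treads = 22 − 1 = 21; going = 21 × 300 = 6300 mm.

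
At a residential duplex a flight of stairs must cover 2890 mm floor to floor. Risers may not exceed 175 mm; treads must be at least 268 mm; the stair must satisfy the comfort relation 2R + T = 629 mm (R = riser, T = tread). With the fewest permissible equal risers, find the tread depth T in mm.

289 mm

⌈2890/175⌉ = 17 risers.
Each riser is 2890/17 = 170 mm (≤ 175 mm).
From 2R + T = 629: T = 629 − 340 = 289 mm.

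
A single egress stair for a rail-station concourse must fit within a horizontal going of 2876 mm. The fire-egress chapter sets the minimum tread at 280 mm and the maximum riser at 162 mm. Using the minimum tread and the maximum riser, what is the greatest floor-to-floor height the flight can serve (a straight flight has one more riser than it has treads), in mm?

2876 / 280 = 10.27, so 10 treads fit.
Risers = treads + 1 = 11.
Maximum height = 11 × 162 = 1782 mm.

1782 mm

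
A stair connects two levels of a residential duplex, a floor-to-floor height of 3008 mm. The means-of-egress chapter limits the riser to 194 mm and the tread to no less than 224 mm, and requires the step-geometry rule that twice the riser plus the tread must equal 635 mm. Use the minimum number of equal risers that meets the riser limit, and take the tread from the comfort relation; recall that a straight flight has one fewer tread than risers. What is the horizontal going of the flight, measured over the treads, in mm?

3008 / 194 = 15.51, so 16 risers are needed.
R = 3008 ÷ 16 = 188 mm.
Tread T = 635 − 2 × 188 = 259 mm (≥ 224 mm).
Going = (16 − 1) × 259 = 3885 mm.

3885 mm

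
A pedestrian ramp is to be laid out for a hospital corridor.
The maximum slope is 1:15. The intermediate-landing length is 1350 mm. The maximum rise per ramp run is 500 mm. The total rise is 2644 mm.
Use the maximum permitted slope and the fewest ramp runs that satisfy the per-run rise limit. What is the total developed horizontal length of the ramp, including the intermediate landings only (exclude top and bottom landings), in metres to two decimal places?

2644 / 500 = 5.288 → round up to 6 ramp runs. That means 5 intermediate landings.
Ramp run (horizontal) at 1:15: 2644 × 15 = 39660 mm.
5 intermediate landings contribute 5 × 1350 = 6750 mm.
Developed length = 39660 + 6750 = 46410 mm.
= 46.41 m.

46.41 m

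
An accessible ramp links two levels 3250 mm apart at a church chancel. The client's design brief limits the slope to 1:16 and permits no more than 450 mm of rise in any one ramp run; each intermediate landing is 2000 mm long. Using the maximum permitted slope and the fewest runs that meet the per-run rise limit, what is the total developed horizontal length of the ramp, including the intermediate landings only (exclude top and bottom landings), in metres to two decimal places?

66.00 m

At most 450 each: 3250/450 = 7.22, giving 8 ramp runs. That means 7 intermediate landings.
Ramp run (horizontal) at 1:16: 3250 × 16 = 52000 mm.
Intermediate landings: 7 × 2000 = 14000 mm.
Developed length = 52000 + 14000 = 66000 mm.
= 66.00 m.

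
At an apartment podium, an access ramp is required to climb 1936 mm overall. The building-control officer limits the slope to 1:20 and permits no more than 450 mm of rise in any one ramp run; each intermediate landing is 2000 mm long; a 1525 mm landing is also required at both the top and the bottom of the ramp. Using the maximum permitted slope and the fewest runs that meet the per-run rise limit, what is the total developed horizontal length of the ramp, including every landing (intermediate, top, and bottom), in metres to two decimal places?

1936 / 450 = 4.302 → round up to 5 ramp runs. That means 4 intermediate landings.
Ramp run (horizontal) at 1:20: 1936 × 20 = 38720 mm.
4 intermediate landings contribute 4 × 2000 = 8000 mm.
Top and bottom landings: 2 × 1525 = 3050 mm.
Total = 38720 + 8000 + 3050 = 49770 mm.
= 49.77 m.

49.77 m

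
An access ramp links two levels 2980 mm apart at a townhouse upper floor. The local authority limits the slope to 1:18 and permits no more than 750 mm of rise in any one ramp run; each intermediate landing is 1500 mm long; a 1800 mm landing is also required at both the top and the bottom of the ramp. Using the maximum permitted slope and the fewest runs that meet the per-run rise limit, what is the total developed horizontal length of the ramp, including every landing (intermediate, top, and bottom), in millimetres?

61740 mm

2980 / 750 = 3.97, so 4 ramp runs are needed. That means 3 intermediate landings.
Horizontal run for 2980 mm of rise at 1:18 is 2980 × 18 = 53640 mm.
Intermediate landings: 3 × 1500 = 4500 mm.
Top and bottom landings: 2 × 1800 = 3600 mm.
Total = 53640 + 4500 + 3600 = 61740 mm.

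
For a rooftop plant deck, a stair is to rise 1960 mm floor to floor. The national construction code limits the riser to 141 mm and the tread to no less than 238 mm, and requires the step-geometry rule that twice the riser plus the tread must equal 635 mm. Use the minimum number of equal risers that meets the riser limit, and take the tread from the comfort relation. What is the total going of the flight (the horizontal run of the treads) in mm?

4615 mm

1960 / 141 = 13.901 → round up to 14 risers.
Each riser is 1960/14 = 140 mm (≤ 141 mm).
Tread T = 635 − 2 × 140 = 355 mm (≥ 238 mm).
14 risers give 13 treads; going = 13 × 355 = 4615 mm.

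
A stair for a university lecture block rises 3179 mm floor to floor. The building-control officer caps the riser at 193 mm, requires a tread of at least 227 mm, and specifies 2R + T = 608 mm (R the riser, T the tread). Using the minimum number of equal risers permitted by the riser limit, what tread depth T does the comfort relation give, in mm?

3179 / 193 = 16.472 → round up to 17 risers.
Each riser is 3179/17 = 187 mm (≤ 193 mm).
T = 608 − 2·187 = 234 mm, which satisfies the 227 mm minimum.

234 mm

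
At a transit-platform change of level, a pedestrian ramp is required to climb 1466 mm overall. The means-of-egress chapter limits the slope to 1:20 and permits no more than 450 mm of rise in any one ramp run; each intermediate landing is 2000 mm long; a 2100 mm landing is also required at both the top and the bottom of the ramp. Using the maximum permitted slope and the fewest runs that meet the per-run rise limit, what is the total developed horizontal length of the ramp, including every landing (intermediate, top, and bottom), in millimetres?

39520 mm

⌈1466/450⌉ = 4 ramp runs. That means 3 intermediate landings.
Ramp run (horizontal) at 1:20: 1466 × 20 = 29320 mm.
Intermediate landings: 3 × 2000 = 6000 mm.
Top and bottom landings: 2 × 2100 = 4200 mm.
Total = 29320 + 6000 + 4200 = 39520 mm.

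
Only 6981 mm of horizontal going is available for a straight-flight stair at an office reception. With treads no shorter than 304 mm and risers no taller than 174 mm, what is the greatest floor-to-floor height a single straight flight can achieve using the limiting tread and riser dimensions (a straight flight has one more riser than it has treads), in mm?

4002 mm

Treads that fit: ⌊6981 / 304⌋ = 22.
Risers = treads + 1 = 23.
Maximum height = 23 × 174 = 4002 mm.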